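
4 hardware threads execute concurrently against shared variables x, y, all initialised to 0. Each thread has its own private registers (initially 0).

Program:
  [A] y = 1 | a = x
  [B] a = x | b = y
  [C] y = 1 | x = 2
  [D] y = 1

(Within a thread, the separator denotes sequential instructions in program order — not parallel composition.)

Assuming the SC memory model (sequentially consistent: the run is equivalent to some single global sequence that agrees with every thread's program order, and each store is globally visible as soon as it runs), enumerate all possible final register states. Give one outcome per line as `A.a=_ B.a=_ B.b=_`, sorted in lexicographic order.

outcome vector order: (A.a,B.a,B.b)
|SC outcomes| = 6

A.a=0 B.a=0 B.b=0
A.a=0 B.a=0 B.b=1
A.a=0 B.a=2 B.b=1
A.a=2 B.a=0 B.b=0
A.a=2 B.a=0 B.b=1
A.a=2 B.a=2 B.b=1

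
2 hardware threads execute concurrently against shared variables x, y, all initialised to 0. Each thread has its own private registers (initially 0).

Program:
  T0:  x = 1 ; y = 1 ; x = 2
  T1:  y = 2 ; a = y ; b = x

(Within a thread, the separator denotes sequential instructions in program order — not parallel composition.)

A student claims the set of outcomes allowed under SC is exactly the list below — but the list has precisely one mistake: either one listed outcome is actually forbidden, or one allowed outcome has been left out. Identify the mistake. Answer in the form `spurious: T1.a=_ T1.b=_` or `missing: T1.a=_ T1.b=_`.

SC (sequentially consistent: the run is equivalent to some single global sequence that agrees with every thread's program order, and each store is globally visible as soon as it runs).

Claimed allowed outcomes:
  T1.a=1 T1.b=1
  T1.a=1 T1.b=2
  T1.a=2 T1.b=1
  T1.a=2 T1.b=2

missing: T1.a=2 T1.b=0

outcome vector order: (T1.a,T1.b)
under SC → 1/1, 1/2, 2/0, 2/1, 2/2
SC∖claimed = {2/0}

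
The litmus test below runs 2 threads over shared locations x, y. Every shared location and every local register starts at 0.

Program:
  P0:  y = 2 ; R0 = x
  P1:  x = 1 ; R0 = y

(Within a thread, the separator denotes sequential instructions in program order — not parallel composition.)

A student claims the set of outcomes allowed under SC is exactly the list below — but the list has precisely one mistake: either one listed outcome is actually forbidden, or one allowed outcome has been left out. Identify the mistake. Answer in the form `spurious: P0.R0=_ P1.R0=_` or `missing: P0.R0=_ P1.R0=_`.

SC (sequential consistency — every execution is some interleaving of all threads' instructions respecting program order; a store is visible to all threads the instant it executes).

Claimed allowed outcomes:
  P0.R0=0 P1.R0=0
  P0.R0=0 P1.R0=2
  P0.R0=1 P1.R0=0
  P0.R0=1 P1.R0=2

outcome vector order: (P0.R0,P1.R0)
SC (3): <0 2> <1 0> <1 2>
claimed∖SC = {<0 0>}

spurious: P0.R0=0 P1.R0=0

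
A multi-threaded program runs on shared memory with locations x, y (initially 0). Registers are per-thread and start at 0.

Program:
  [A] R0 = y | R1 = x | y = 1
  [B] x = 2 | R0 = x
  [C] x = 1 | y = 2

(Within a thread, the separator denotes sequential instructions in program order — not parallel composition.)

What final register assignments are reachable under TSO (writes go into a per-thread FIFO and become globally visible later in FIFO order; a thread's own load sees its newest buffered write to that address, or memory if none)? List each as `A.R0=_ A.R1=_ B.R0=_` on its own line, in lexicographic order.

A.R0=0 A.R1=0 B.R0=1
A.R0=0 A.R1=0 B.R0=2
A.R0=0 A.R1=1 B.R0=1
A.R0=0 A.R1=1 B.R0=2
A.R0=0 A.R1=2 B.R0=1
A.R0=0 A.R1=2 B.R0=2
A.R0=2 A.R1=1 B.R0=1
A.R0=2 A.R1=1 B.R0=2
A.R0=2 A.R1=2 B.R0=2

outcome vector order: (A.R0,A.R1,B.R0)
|TSO outcomes| = 9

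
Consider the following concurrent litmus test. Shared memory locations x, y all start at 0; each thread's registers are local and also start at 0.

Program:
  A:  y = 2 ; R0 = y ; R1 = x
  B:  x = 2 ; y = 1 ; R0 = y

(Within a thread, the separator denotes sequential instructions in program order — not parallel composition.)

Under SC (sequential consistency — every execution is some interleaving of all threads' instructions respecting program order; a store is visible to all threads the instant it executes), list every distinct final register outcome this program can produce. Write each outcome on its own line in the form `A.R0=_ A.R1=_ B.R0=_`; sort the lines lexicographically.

A.R0=1 A.R1=2 B.R0=1
A.R0=2 A.R1=0 B.R0=1
A.R0=2 A.R1=2 B.R0=1
A.R0=2 A.R1=2 B.R0=2

outcome vector order: (A.R0,A.R1,B.R0)
|SC outcomes| = 4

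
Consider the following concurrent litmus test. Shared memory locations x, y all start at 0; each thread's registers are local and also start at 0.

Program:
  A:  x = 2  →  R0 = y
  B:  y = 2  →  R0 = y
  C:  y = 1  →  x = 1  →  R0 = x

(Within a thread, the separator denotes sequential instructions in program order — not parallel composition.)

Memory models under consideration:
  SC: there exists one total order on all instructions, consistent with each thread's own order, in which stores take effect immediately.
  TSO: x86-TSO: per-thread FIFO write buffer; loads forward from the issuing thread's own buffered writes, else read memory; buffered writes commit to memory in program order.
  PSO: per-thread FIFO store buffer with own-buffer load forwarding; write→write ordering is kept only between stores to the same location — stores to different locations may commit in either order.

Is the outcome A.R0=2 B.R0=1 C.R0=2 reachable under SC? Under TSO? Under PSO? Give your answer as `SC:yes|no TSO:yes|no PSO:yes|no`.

outcome vector order: (A.R0,B.R0,C.R0)
[SC] allowed = {(0,1,1); (0,2,1); (1,1,1); (1,1,2); (1,2,1); (1,2,2); (2,1,1); (2,2,1); (2,2,2)}
[TSO] allowed = {(0,1,1); (0,1,2); (0,2,1); (0,2,2); (1,1,1); (1,1,2); (1,2,1); (1,2,2); (2,1,1); (2,1,2); (2,2,1); (2,2,2)}
[PSO] allowed = {(0,1,1); (0,1,2); (0,2,1); (0,2,2); (1,1,1); (1,1,2); (1,2,1); (1,2,2); (2,1,1); (2,1,2); (2,2,1); (2,2,2)}
target (2,1,2) ∈ {TSO,PSO}

SC:no TSO:yes PSO:yes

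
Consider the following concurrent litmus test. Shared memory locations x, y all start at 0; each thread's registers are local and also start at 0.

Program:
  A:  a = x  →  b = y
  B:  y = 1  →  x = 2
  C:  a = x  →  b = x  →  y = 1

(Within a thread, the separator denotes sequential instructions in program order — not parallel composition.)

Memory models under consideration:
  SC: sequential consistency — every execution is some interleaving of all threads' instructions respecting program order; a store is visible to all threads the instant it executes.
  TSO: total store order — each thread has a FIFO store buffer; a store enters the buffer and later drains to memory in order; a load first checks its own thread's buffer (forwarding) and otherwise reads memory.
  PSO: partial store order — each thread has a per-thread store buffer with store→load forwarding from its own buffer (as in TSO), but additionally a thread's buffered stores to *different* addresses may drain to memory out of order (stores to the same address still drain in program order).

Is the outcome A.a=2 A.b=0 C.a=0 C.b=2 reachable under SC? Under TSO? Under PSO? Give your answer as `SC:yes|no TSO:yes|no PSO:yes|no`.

SC:no TSO:no PSO:yes

outcome vector order: (A.a,A.b,C.a,C.b)
under SC → 0000 0002 0022 0100 0102 0122 2100 2102 2122
under TSO → 0000 0002 0022 0100 0102 0122 2100 2102 2122
under PSO → 0000 0002 0022 0100 0102 0122 2000 2002 2022 2100 2102 2122
target 2002 ∈ {PSO}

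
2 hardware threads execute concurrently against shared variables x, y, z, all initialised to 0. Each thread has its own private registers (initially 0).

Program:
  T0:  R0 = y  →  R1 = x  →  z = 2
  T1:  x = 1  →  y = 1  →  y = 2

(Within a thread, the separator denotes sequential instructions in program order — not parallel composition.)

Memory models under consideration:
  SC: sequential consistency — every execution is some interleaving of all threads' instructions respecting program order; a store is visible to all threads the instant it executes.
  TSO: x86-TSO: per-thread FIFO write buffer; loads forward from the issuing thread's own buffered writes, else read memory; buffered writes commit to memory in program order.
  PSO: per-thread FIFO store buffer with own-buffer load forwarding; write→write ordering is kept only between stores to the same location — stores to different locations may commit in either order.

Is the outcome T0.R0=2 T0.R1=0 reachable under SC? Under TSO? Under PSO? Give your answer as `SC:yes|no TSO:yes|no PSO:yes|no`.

outcome vector order: (T0.R0,T0.R1)
under SC → <0 0>; <0 1>; <1 1>; <2 1>
under TSO → <0 0>; <0 1>; <1 1>; <2 1>
under PSO → <0 0>; <0 1>; <1 0>; <1 1>; <2 0>; <2 1>
target <2 0> ∈ {PSO}

SC:no TSO:no PSO:yes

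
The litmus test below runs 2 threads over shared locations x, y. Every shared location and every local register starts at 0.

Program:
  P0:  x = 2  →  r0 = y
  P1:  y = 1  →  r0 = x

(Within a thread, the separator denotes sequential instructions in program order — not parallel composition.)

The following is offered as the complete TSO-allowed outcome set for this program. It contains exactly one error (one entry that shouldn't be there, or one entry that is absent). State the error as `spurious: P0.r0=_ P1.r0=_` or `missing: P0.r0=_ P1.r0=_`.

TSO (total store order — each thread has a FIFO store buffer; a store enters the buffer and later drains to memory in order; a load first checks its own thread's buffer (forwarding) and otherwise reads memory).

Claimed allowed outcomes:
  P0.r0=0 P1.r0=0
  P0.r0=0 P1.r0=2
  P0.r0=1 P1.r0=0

outcome vector order: (P0.r0,P1.r0)
under TSO → (0,0), (0,2), (1,0), (1,2)
TSO∖claimed = {(1,2)}

missing: P0.r0=1 P1.r0=2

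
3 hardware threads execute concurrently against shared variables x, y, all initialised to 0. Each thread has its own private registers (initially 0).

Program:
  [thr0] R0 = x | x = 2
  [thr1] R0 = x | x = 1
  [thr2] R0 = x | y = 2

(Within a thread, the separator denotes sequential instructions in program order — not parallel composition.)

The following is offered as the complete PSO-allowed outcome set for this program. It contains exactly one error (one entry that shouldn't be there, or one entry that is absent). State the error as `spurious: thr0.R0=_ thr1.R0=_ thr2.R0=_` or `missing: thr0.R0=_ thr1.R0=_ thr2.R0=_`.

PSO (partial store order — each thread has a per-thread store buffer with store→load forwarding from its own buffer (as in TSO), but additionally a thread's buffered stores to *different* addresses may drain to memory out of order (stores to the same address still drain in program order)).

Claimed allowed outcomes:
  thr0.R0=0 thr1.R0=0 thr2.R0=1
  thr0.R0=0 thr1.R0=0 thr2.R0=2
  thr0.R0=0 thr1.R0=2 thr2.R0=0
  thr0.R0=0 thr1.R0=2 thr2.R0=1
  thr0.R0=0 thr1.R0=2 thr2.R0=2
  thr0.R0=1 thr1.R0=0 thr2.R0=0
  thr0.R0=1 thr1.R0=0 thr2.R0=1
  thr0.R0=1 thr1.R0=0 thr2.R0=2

missing: thr0.R0=0 thr1.R0=0 thr2.R0=0

outcome vector order: (thr0.R0,thr1.R0,thr2.R0)
PSO: 9 outcomes — {000; 001; 002; 020; 021; 022; 100; 101; 102}
PSO∖claimed = {000}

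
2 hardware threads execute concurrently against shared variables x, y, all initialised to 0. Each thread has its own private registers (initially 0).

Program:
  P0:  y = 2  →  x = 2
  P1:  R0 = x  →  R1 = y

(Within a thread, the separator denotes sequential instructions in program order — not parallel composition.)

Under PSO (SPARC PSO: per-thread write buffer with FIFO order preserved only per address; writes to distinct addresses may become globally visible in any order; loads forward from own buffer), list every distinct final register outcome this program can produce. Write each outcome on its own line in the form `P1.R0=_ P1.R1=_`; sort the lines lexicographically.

outcome vector order: (P1.R0,P1.R1)
|PSO outcomes| = 4

P1.R0=0 P1.R1=0
P1.R0=0 P1.R1=2
P1.R0=2 P1.R1=0
P1.R0=2 P1.R1=2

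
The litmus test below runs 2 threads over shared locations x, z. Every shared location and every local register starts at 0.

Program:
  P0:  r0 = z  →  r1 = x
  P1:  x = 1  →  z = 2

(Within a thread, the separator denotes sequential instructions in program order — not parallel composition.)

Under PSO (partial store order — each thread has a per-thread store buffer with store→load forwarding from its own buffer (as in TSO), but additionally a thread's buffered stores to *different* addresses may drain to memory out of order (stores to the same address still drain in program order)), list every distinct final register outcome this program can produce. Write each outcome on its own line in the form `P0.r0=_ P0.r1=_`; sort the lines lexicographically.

outcome vector order: (P0.r0,P0.r1)
|PSO outcomes| = 4

P0.r0=0 P0.r1=0
P0.r0=0 P0.r1=1
P0.r0=2 P0.r1=0
P0.r0=2 P0.r1=1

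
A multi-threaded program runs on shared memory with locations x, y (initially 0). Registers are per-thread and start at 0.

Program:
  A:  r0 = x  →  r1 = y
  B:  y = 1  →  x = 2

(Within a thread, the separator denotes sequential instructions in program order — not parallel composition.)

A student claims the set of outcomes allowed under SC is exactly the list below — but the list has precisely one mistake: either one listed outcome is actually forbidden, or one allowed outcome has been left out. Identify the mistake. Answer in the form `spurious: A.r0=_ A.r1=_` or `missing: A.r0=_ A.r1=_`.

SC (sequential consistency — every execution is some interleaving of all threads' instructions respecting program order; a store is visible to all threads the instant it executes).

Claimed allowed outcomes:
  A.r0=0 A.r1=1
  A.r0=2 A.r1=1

missing: A.r0=0 A.r1=0

outcome vector order: (A.r0,A.r1)
under SC → (0,0) (0,1) (2,1)
SC∖claimed = {(0,0)}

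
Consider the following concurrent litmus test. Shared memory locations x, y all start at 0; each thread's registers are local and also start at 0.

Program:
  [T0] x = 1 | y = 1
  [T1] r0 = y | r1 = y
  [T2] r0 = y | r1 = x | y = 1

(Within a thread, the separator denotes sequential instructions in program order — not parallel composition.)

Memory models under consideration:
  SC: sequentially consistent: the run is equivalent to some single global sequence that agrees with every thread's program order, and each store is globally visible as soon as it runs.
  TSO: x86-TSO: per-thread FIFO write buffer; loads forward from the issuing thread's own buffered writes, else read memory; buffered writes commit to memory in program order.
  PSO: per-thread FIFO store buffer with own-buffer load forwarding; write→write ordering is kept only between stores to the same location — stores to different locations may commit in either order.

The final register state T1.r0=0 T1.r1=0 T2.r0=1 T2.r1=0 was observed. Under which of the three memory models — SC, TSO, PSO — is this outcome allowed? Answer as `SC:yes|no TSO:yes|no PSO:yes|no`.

SC:no TSO:no PSO:yes

outcome vector order: (T1.r0,T1.r1,T2.r0,T2.r1)
under SC → 0000; 0001; 0011; 0100; 0101; 0111; 1100; 1101; 1111
under TSO → 0000; 0001; 0011; 0100; 0101; 0111; 1100; 1101; 1111
under PSO → 0000; 0001; 0010; 0011; 0100; 0101; 0110; 0111; 1100; 1101; 1110; 1111
target 0010 ∈ {PSO}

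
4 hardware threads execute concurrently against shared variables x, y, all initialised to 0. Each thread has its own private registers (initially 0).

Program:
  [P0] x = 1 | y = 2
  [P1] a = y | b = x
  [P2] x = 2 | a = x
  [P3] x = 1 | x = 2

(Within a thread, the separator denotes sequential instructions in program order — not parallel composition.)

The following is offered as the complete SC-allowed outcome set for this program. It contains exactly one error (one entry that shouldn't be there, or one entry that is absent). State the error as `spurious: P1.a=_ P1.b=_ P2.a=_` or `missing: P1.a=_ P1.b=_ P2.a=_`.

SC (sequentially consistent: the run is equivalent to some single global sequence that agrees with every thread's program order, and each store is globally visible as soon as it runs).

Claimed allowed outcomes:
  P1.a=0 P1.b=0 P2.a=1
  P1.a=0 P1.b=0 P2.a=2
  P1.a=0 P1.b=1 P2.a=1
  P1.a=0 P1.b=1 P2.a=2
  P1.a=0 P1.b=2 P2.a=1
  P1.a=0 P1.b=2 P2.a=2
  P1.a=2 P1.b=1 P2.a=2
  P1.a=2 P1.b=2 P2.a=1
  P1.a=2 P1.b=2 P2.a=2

outcome vector order: (P1.a,P1.b,P2.a)
SC: 10 outcomes — {<0 0 1>, <0 0 2>, <0 1 1>, <0 1 2>, <0 2 1>, <0 2 2>, <2 1 1>, <2 1 2>, <2 2 1>, <2 2 2>}
SC∖claimed = {<2 1 1>}

missing: P1.a=2 P1.b=1 P2.a=1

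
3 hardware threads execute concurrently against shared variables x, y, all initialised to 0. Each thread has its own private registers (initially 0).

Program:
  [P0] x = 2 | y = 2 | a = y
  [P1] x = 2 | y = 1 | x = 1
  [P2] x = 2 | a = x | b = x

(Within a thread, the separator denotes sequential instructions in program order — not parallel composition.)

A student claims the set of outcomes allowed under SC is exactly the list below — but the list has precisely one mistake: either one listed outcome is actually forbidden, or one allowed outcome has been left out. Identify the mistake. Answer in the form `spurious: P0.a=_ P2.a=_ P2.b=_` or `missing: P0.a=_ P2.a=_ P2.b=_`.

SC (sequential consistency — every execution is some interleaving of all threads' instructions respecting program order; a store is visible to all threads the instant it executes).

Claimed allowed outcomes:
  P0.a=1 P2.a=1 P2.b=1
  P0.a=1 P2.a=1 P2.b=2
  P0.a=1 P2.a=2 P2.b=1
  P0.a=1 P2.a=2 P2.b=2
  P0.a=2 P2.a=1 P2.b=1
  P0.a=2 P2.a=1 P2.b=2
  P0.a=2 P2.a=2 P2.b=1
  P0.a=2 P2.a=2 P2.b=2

spurious: P0.a=1 P2.a=1 P2.b=2

outcome vector order: (P0.a,P2.a,P2.b)
under SC → 111, 121, 122, 211, 212, 221, 222
claimed∖SC = {112}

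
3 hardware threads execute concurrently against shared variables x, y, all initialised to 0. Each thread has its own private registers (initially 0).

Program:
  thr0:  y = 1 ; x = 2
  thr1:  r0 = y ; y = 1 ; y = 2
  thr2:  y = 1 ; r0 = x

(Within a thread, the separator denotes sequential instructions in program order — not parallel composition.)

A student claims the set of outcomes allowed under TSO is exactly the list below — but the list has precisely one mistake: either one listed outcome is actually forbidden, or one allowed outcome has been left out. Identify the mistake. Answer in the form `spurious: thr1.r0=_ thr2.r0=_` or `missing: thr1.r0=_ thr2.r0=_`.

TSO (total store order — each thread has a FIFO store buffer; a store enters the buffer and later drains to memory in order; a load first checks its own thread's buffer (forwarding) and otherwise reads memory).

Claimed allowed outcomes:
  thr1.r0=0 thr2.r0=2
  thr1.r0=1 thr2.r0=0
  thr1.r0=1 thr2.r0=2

missing: thr1.r0=0 thr2.r0=0

outcome vector order: (thr1.r0,thr2.r0)
under TSO → 0/0 0/2 1/0 1/2
TSO∖claimed = {0/0}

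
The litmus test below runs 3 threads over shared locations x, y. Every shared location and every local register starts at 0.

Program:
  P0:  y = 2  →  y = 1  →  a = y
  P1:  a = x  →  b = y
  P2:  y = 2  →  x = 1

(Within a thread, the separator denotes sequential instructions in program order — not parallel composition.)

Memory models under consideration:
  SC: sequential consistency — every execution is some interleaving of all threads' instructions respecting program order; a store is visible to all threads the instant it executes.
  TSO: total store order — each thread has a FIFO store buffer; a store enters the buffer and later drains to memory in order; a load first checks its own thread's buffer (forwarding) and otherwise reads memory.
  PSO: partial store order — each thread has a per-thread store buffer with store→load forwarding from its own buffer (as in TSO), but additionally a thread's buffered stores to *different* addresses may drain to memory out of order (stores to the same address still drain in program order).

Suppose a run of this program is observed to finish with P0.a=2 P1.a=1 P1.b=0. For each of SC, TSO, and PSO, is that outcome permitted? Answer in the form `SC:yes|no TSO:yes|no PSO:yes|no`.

outcome vector order: (P0.a,P1.a,P1.b)
SC: 9 outcomes — {100, 101, 102, 111, 112, 200, 201, 202, 212}
TSO: 9 outcomes — {100, 101, 102, 111, 112, 200, 201, 202, 212}
PSO: 12 outcomes — {100, 101, 102, 110, 111, 112, 200, 201, 202, 210, 211, 212}
target 210 ∈ {PSO}

SC:no TSO:no PSO:yes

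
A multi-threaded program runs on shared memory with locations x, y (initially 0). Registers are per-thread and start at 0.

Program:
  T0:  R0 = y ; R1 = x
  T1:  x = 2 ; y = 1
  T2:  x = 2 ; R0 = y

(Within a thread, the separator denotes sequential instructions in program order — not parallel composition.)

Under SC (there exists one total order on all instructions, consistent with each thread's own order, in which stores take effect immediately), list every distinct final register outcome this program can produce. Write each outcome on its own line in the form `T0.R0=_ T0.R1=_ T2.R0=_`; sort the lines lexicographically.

outcome vector order: (T0.R0,T0.R1,T2.R0)
|SC outcomes| = 6

T0.R0=0 T0.R1=0 T2.R0=0
T0.R0=0 T0.R1=0 T2.R0=1
T0.R0=0 T0.R1=2 T2.R0=0
T0.R0=0 T0.R1=2 T2.R0=1
T0.R0=1 T0.R1=2 T2.R0=0
T0.R0=1 T0.R1=2 T2.R0=1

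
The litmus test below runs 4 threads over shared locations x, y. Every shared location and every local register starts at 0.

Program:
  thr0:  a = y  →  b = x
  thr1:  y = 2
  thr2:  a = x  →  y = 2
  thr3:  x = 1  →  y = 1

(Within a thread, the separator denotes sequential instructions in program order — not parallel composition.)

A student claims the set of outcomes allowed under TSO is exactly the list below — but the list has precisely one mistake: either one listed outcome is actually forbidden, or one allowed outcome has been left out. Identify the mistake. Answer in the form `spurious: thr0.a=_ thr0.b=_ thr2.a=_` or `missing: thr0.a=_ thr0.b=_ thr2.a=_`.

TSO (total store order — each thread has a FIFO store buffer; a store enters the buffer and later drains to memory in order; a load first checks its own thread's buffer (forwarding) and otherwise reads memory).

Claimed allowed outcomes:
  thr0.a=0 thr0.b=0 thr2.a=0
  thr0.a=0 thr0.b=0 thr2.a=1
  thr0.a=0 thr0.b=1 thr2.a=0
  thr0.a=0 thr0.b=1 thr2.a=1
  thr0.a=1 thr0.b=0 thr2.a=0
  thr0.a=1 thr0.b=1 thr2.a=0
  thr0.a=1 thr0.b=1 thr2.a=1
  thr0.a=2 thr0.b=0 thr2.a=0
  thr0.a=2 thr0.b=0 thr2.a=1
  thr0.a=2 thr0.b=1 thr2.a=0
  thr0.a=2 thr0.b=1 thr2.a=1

spurious: thr0.a=1 thr0.b=0 thr2.a=0

outcome vector order: (thr0.a,thr0.b,thr2.a)
TSO (10): <0 0 0>; <0 0 1>; <0 1 0>; <0 1 1>; <1 1 0>; <1 1 1>; <2 0 0>; <2 0 1>; <2 1 0>; <2 1 1>
claimed∖TSO = {<1 0 0>}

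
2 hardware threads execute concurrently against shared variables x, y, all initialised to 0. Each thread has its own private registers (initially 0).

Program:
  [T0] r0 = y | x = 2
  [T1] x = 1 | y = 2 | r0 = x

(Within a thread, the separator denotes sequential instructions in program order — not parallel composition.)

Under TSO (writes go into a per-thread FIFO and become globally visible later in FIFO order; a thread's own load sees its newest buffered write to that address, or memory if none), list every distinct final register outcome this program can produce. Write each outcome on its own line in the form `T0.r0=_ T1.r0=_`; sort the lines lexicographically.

outcome vector order: (T0.r0,T1.r0)
|TSO outcomes| = 4

T0.r0=0 T1.r0=1
T0.r0=0 T1.r0=2
T0.r0=2 T1.r0=1
T0.r0=2 T1.r0=2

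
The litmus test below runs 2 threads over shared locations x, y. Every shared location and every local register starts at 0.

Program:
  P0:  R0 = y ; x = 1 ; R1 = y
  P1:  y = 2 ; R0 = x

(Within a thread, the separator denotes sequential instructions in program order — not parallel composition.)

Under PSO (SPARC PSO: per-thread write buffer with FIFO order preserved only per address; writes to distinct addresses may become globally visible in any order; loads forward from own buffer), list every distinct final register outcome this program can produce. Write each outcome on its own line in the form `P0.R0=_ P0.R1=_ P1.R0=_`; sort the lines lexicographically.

P0.R0=0 P0.R1=0 P1.R0=0
P0.R0=0 P0.R1=0 P1.R0=1
P0.R0=0 P0.R1=2 P1.R0=0
P0.R0=0 P0.R1=2 P1.R0=1
P0.R0=2 P0.R1=2 P1.R0=0
P0.R0=2 P0.R1=2 P1.R0=1

outcome vector order: (P0.R0,P0.R1,P1.R0)
|PSO outcomes| = 6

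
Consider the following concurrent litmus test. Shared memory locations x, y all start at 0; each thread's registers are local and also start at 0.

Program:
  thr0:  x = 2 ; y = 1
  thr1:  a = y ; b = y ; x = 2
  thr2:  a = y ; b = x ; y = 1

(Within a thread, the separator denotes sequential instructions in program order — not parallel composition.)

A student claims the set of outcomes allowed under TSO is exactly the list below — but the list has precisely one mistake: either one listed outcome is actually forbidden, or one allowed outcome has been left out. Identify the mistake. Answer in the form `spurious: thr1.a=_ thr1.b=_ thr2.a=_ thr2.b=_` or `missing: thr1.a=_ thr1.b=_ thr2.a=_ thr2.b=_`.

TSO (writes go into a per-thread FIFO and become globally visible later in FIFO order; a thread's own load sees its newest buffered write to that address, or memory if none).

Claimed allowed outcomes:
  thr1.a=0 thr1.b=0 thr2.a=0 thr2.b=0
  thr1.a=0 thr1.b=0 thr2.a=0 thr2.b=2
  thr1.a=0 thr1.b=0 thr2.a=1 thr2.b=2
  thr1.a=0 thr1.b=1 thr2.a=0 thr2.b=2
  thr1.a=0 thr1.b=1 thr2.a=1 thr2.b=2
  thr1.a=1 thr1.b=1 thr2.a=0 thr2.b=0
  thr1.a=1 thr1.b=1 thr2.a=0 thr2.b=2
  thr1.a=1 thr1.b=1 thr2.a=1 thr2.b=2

outcome vector order: (thr1.a,thr1.b,thr2.a,thr2.b)
under TSO → <0 0 0 0> <0 0 0 2> <0 0 1 2> <0 1 0 0> <0 1 0 2> <0 1 1 2> <1 1 0 0> <1 1 0 2> <1 1 1 2>
TSO∖claimed = {<0 1 0 0>}

missing: thr1.a=0 thr1.b=1 thr2.a=0 thr2.b=0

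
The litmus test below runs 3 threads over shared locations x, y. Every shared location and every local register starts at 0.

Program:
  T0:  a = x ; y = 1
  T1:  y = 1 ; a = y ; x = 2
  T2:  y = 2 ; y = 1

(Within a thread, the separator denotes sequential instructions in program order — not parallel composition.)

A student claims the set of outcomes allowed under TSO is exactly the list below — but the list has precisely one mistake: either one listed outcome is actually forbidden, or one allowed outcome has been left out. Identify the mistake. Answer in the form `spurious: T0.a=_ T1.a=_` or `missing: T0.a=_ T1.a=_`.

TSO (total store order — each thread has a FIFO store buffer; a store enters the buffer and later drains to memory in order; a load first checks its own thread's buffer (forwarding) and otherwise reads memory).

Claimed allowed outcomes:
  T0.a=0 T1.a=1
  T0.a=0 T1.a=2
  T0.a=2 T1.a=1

missing: T0.a=2 T1.a=2

outcome vector order: (T0.a,T1.a)
TSO: 4 outcomes — {(0,1) (0,2) (2,1) (2,2)}
TSO∖claimed = {(2,2)}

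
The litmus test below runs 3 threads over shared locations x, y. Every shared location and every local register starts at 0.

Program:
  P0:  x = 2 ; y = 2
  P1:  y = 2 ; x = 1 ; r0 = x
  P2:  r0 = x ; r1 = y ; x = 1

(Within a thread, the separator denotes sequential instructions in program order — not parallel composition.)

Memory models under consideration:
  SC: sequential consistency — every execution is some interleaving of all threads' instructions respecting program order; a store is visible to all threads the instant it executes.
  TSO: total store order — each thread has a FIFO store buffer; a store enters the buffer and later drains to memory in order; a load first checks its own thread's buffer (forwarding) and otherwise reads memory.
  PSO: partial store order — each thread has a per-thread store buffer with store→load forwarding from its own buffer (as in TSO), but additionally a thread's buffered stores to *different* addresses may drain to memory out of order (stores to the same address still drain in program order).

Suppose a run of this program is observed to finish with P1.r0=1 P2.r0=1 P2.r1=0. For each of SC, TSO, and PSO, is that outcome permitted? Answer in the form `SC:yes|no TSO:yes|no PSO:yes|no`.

outcome vector order: (P1.r0,P2.r0,P2.r1)
SC: 9 outcomes — {100, 102, 112, 120, 122, 200, 202, 212, 222}
TSO: 9 outcomes — {100, 102, 112, 120, 122, 200, 202, 212, 222}
PSO: 12 outcomes — {100, 102, 110, 112, 120, 122, 200, 202, 210, 212, 220, 222}
target 110 ∈ {PSO}

SC:no TSO:no PSO:yes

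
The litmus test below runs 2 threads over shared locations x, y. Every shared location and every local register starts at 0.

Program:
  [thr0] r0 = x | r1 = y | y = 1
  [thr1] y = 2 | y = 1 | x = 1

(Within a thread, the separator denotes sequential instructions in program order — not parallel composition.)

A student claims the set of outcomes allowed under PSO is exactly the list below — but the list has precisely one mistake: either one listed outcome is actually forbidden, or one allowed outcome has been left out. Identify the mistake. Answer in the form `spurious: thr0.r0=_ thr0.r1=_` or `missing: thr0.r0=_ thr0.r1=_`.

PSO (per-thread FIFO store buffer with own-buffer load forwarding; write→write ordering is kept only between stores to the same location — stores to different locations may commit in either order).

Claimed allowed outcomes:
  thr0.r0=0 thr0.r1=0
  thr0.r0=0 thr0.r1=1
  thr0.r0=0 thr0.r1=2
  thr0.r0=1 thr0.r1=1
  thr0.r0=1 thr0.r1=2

outcome vector order: (thr0.r0,thr0.r1)
[PSO] allowed = {0/0, 0/1, 0/2, 1/0, 1/1, 1/2}
PSO∖claimed = {1/0}

missing: thr0.r0=1 thr0.r1=0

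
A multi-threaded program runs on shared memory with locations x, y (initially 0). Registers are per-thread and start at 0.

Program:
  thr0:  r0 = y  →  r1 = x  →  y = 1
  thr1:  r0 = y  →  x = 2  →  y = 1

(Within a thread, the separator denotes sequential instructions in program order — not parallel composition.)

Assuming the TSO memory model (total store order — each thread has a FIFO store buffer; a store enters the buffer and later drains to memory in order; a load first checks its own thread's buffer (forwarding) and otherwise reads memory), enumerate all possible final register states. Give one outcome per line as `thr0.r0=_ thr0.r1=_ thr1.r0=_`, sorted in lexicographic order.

thr0.r0=0 thr0.r1=0 thr1.r0=0
thr0.r0=0 thr0.r1=0 thr1.r0=1
thr0.r0=0 thr0.r1=2 thr1.r0=0
thr0.r0=1 thr0.r1=2 thr1.r0=0

outcome vector order: (thr0.r0,thr0.r1,thr1.r0)
|TSO outcomes| = 4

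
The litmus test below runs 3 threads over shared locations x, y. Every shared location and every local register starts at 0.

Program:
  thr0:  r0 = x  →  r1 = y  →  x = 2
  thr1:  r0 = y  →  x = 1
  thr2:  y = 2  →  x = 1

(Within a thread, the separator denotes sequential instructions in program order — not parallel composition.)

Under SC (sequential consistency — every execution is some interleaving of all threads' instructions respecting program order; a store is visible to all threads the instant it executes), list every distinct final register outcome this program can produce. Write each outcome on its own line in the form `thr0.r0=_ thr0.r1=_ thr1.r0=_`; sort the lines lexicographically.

outcome vector order: (thr0.r0,thr0.r1,thr1.r0)
|SC outcomes| = 7

thr0.r0=0 thr0.r1=0 thr1.r0=0
thr0.r0=0 thr0.r1=0 thr1.r0=2
thr0.r0=0 thr0.r1=2 thr1.r0=0
thr0.r0=0 thr0.r1=2 thr1.r0=2
thr0.r0=1 thr0.r1=0 thr1.r0=0
thr0.r0=1 thr0.r1=2 thr1.r0=0
thr0.r0=1 thr0.r1=2 thr1.r0=2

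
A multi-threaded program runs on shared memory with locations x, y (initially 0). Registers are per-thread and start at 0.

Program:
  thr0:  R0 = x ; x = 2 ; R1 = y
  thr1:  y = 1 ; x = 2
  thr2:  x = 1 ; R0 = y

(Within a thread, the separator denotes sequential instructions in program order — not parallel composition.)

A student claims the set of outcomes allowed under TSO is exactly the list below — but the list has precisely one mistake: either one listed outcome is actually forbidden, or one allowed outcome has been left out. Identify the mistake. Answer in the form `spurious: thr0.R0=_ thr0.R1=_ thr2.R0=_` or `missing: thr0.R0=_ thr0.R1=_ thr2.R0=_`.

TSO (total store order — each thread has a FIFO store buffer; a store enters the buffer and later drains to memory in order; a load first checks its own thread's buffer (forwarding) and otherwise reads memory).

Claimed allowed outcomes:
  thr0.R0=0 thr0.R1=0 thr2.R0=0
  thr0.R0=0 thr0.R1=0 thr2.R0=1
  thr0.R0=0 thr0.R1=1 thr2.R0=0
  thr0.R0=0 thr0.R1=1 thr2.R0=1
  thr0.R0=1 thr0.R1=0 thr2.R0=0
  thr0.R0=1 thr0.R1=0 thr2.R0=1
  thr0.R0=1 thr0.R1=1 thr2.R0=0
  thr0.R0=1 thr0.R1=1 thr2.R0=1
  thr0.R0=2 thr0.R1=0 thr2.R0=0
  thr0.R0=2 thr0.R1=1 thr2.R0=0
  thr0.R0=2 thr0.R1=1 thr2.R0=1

outcome vector order: (thr0.R0,thr0.R1,thr2.R0)
under TSO → <0 0 0>, <0 0 1>, <0 1 0>, <0 1 1>, <1 0 0>, <1 0 1>, <1 1 0>, <1 1 1>, <2 1 0>, <2 1 1>
claimed∖TSO = {<2 0 0>}

spurious: thr0.R0=2 thr0.R1=0 thr2.R0=0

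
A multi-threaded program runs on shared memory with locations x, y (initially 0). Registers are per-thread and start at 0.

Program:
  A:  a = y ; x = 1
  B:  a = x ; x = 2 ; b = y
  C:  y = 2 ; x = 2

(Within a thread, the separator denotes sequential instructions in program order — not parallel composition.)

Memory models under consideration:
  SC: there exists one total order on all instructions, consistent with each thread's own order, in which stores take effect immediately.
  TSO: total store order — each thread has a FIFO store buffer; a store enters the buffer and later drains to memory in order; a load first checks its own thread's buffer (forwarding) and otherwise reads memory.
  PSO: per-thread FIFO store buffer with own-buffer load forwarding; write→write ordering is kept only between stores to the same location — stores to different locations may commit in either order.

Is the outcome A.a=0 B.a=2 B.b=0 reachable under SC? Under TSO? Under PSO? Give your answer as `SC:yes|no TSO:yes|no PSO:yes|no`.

outcome vector order: (A.a,B.a,B.b)
SC: 9 outcomes — {000 002 010 012 022 200 202 212 222}
TSO: 9 outcomes — {000 002 010 012 022 200 202 212 222}
PSO: 11 outcomes — {000 002 010 012 020 022 200 202 212 220 222}
target 020 ∈ {PSO}

SC:no TSO:no PSO:yes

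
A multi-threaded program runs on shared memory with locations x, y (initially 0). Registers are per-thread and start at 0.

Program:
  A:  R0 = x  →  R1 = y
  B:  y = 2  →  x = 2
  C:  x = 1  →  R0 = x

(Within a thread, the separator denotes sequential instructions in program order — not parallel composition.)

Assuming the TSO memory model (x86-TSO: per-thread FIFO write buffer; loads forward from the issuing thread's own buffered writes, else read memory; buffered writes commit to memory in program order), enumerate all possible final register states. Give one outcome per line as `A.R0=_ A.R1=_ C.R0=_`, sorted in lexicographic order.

A.R0=0 A.R1=0 C.R0=1
A.R0=0 A.R1=0 C.R0=2
A.R0=0 A.R1=2 C.R0=1
A.R0=0 A.R1=2 C.R0=2
A.R0=1 A.R1=0 C.R0=1
A.R0=1 A.R1=0 C.R0=2
A.R0=1 A.R1=2 C.R0=1
A.R0=1 A.R1=2 C.R0=2
A.R0=2 A.R1=2 C.R0=1
A.R0=2 A.R1=2 C.R0=2

outcome vector order: (A.R0,A.R1,C.R0)
|TSO outcomes| = 10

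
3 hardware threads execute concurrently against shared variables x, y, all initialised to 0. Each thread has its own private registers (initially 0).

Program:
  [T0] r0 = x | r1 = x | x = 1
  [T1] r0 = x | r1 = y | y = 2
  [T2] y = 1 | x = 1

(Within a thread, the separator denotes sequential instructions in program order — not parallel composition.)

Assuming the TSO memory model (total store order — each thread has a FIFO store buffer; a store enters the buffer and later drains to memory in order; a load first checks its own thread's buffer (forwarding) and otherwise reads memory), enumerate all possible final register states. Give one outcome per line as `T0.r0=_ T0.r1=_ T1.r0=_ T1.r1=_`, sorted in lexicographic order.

outcome vector order: (T0.r0,T0.r1,T1.r0,T1.r1)
|TSO outcomes| = 10

T0.r0=0 T0.r1=0 T1.r0=0 T1.r1=0
T0.r0=0 T0.r1=0 T1.r0=0 T1.r1=1
T0.r0=0 T0.r1=0 T1.r0=1 T1.r1=0
T0.r0=0 T0.r1=0 T1.r0=1 T1.r1=1
T0.r0=0 T0.r1=1 T1.r0=0 T1.r1=0
T0.r0=0 T0.r1=1 T1.r0=0 T1.r1=1
T0.r0=0 T0.r1=1 T1.r0=1 T1.r1=1
T0.r0=1 T0.r1=1 T1.r0=0 T1.r1=0
T0.r0=1 T0.r1=1 T1.r0=0 T1.r1=1
T0.r0=1 T0.r1=1 T1.r0=1 T1.r1=1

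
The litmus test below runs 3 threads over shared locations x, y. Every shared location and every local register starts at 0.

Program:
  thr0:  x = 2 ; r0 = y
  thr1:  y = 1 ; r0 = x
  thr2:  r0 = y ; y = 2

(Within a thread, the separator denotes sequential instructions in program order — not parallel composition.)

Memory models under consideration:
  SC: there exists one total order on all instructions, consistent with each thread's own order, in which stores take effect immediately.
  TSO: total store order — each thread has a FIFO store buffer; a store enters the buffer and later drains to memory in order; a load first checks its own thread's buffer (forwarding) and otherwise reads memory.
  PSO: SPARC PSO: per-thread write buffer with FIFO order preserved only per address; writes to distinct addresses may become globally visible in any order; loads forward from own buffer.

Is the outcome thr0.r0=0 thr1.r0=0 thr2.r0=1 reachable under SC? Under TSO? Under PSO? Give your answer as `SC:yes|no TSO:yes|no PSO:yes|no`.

SC:no TSO:yes PSO:yes

outcome vector order: (thr0.r0,thr1.r0,thr2.r0)
SC (10): 0/2/0; 0/2/1; 1/0/0; 1/0/1; 1/2/0; 1/2/1; 2/0/0; 2/0/1; 2/2/0; 2/2/1
TSO (12): 0/0/0; 0/0/1; 0/2/0; 0/2/1; 1/0/0; 1/0/1; 1/2/0; 1/2/1; 2/0/0; 2/0/1; 2/2/0; 2/2/1
PSO (12): 0/0/0; 0/0/1; 0/2/0; 0/2/1; 1/0/0; 1/0/1; 1/2/0; 1/2/1; 2/0/0; 2/0/1; 2/2/0; 2/2/1
target 0/0/1 ∈ {TSO,PSO}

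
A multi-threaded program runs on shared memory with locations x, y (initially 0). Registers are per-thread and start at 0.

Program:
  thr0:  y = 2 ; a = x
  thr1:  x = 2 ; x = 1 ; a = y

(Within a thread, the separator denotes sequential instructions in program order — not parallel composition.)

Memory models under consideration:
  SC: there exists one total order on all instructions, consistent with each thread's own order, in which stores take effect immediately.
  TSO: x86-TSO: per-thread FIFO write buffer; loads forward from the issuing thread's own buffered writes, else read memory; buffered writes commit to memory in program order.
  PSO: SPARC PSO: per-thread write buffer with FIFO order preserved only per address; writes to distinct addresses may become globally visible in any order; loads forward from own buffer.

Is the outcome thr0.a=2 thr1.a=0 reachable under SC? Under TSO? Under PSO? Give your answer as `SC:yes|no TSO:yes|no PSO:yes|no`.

outcome vector order: (thr0.a,thr1.a)
SC (4): <0 2>; <1 0>; <1 2>; <2 2>
TSO (6): <0 0>; <0 2>; <1 0>; <1 2>; <2 0>; <2 2>
PSO (6): <0 0>; <0 2>; <1 0>; <1 2>; <2 0>; <2 2>
target <2 0> ∈ {TSO,PSO}

SC:no TSO:yes PSO:yes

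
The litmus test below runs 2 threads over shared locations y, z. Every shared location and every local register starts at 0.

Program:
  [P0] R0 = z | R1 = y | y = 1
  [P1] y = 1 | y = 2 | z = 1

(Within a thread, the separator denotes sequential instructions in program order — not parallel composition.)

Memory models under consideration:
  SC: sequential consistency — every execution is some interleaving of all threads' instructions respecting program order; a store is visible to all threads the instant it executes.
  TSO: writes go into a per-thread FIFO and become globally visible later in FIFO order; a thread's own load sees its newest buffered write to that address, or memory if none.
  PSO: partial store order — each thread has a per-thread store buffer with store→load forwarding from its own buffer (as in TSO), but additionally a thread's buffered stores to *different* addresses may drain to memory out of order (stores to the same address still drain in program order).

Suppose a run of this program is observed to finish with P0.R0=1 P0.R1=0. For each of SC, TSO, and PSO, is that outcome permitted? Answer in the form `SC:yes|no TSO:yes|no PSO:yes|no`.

outcome vector order: (P0.R0,P0.R1)
SC: 4 outcomes — {<0 0>, <0 1>, <0 2>, <1 2>}
TSO: 4 outcomes — {<0 0>, <0 1>, <0 2>, <1 2>}
PSO: 6 outcomes — {<0 0>, <0 1>, <0 2>, <1 0>, <1 1>, <1 2>}
target <1 0> ∈ {PSO}

SC:no TSO:no PSO:yes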